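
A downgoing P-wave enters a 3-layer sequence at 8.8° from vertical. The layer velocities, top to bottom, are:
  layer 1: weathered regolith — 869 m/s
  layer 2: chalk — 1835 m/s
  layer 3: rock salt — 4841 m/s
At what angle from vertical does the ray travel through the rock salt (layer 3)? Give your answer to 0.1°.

Snell's law across each interface conserves sin θ / V, so sin θ_3 = V_3·sin θ₁/V₁.
sin θ_3 = 4841 × sin 8.8° / 869 = 0.8522.
θ_3 = 58.46° from the vertical.

58.5°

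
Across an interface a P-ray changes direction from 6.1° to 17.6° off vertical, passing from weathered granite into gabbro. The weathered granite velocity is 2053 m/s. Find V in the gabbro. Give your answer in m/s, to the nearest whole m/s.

Snell's law: sin 6.1°/V₁ = sin 17.6°/V₂.
V₂ = V₁·sin 17.6°/sin 6.1° = 2053 × 2.8455 = 5841.72 m/s.

5842 m/s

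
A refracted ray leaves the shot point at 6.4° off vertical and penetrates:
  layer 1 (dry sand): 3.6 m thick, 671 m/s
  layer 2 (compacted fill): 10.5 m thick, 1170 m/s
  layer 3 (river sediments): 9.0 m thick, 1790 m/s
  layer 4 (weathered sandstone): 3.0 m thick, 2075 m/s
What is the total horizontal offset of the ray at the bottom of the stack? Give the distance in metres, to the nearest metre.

6 m

p = sin θ₁/V₁ = sin 6.4°/671 = 1.6612e-04 s/m is conserved through the stack.
Layer 1: θ = 6.40°; offset = 3.6·tan 6.40° = 0.404 m.
Layer 2: sin θ = p·1170 = 0.1944 → θ = 11.21°; offset = 10.5·tan 11.21° = 2.081 m.
Layer 3: sin θ = p·1790 = 0.2974 → θ = 17.30°; offset = 9.0·tan 17.30° = 2.803 m.
Layer 4: sin θ = p·2075 = 0.3447 → θ = 20.16°; offset = 3.0·tan 20.16° = 1.102 m.
Σ offsets = 6.389 m.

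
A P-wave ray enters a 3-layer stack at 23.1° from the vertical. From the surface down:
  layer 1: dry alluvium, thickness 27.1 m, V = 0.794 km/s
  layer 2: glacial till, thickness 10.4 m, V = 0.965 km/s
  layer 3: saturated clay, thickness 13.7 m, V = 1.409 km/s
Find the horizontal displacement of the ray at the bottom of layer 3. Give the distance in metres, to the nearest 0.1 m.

30.5 m

Apply Snell's law at each interface; in layer i the horizontal offset is hᵢ·tan θᵢ.
Layer 1: θ = 23.10°; offset = 27.1·tan 23.10° = 11.559 m.
Layer 2: sin θ = 0.965·sin 23.1°/0.794 = 0.4768, θ = 28.48°; offset = 10.4·tan 28.48° = 5.642 m.
Layer 3: sin θ = 1.409·sin 23.1°/0.794 = 0.6962, θ = 44.12°; offset = 13.7·tan 44.12° = 13.288 m.
Σ offsets = 30.489 m.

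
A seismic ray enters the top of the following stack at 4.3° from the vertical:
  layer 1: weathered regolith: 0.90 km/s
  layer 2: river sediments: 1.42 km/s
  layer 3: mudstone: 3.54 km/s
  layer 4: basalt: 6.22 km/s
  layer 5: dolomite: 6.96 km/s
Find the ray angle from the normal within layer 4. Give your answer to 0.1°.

Ray parameter p = sin 4.3° / 0.90 = 8.3310e-02 s/km.
sin θ_4 = p·V_4 = 8.3310e-02 × 6.22 = 0.5182.
θ_4 = arcsin 0.5182 = 31.21°.

31.2°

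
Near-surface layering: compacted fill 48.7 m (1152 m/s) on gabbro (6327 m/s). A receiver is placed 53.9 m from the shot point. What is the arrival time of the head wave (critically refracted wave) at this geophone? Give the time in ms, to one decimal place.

91.7 ms

t = x/V₂ + 2h·√(V₂²−V₁²)/(V₁V₂).
√(V₂²−V₁²) = √(6327²−1152²) = 6221.2 m/s; delay term = 2·48.7·6221.2/(1152·6327) = 0.08314 s.
t = 53.9/6327 + 0.08314 = 0.09165 s.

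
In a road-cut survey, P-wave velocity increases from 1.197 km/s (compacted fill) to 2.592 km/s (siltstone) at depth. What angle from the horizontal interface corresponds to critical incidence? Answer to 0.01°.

62.50°

Critical incidence: sin θ_c = V₁/V₂ = 1.197/2.592 = 0.4618.
θ_c = arcsin 0.4618 = 27.50°.
Measured from the interface: 90° − 27.50° = 62.50°.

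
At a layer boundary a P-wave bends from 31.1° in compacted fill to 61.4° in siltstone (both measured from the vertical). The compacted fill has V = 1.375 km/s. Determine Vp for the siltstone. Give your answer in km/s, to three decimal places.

2.337 km/s

Snell's law: sin 31.1°/V₁ = sin 61.4°/V₂.
V₂ = V₁·sin 61.4°/sin 31.1° = 1.375 × 1.6998 = 2.337 km/s.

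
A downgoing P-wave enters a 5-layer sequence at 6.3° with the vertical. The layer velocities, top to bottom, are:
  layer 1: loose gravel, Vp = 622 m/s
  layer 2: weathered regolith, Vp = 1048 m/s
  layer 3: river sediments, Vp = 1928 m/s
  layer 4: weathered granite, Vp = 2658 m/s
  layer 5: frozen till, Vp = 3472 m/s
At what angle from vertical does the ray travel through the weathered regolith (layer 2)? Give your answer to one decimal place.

10.7°

Snell's law across each interface conserves sin θ / V, so sin θ_2 = V_2·sin θ₁/V₁.
sin θ_2 = 1048 × sin 6.3° / 622 = 0.1849.
θ_2 = arcsin 0.1849 = 10.65°.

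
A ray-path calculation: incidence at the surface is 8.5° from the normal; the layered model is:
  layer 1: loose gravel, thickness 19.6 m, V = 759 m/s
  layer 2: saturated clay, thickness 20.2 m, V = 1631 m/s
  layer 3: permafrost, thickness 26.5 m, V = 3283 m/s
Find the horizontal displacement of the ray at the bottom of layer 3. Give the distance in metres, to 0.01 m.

Ray parameter p = sin 8.5° / 759 m/s = 1.9474e-04 s/m.
Layer 1: θ = 8.50°; offset = 19.6·tan 8.50° = 2.9292 m.
Layer 2: sin θ = p·1631 = 0.3176 → θ = 18.52°; offset = 20.2·tan 18.52° = 6.7664 m.
Layer 3: sin θ = p·3283 = 0.6393 → θ = 39.74°; offset = 26.5·tan 39.74° = 22.0340 m.
Summing the layer offsets gives 31.7296 m.

31.73 m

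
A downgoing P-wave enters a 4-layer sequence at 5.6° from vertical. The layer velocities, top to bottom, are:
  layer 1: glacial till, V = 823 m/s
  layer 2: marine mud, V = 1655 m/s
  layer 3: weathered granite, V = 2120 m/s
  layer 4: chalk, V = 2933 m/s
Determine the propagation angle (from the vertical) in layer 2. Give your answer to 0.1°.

Ray parameter p = sin 5.6° / 823 = 1.1857e-04 s/m.
sin θ_2 = p·V_2 = 1.1857e-04 × 1655 = 0.1962.
θ_2 = 11.32° from the vertical.

11.3°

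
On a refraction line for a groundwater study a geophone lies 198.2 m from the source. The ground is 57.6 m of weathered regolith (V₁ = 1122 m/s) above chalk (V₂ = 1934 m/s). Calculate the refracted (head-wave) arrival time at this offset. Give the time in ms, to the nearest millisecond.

186 ms

t = x/V₂ + 2h·√(V₂²−V₁²)/(V₁V₂).
√(V₂²−V₁²) = √(1934²−1122²) = 1575.3 m/s; delay term = 2·57.6·1575.3/(1122·1934) = 0.08363 s.
t = 198.2/1934 + 0.08363 = 0.18611 s.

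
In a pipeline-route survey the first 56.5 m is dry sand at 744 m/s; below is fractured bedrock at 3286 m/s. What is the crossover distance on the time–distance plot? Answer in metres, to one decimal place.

x_cross = 2h·√((V₂+V₁)/(V₂−V₁)).
(V₂+V₁)/(V₂−V₁) = (3286+744)/(3286−744) = 1.5854; √ = 1.2591.
x_cross = 2·56.5·1.2591 = 142.28 m.

142.3 m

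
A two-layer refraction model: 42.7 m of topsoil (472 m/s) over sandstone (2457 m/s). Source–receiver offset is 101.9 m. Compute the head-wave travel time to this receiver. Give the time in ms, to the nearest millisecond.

t = x/V₂ + 2h·√(V₂²−V₁²)/(V₁V₂).
√(V₂²−V₁²) = √(2457²−472²) = 2411.2 m/s; delay term = 2·42.7·2411.2/(472·2457) = 0.17756 s.
t = 101.9/2457 + 0.17756 = 0.21904 s.

219 ms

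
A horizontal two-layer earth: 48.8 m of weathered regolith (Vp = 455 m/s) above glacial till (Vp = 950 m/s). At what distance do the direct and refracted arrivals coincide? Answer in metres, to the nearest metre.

164 m

θ_c = arcsin(455/950) = 28.62°, so cos θ_c = 0.8778 and tᵢ = 2h cos θ_c/V₁ = 0.1883 s.
At crossover x/V₁ = x/V₂ + tᵢ ⇒ x = tᵢ/(1/V₁ − 1/V₂) = 0.18830/(2.1978e-03 − 1.0526e-03) = 164.43 m.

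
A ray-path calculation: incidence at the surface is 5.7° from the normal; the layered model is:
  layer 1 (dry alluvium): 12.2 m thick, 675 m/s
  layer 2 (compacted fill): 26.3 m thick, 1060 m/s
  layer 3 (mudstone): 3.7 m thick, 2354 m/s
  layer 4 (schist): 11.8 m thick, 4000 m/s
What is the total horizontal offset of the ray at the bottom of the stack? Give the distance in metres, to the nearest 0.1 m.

15.3 m

Ray parameter p = sin 5.7° / 675 m/s = 1.4714e-04 s/m.
Layer 1: θ = 5.70°; offset = 12.2·tan 5.70° = 1.218 m.
Layer 2: sin θ = p·1060 = 0.1560 → θ = 8.97°; offset = 26.3·tan 8.97° = 4.153 m.
Layer 3: sin θ = p·2354 = 0.3464 → θ = 20.27°; offset = 3.7·tan 20.27° = 1.366 m.
Layer 4: sin θ = p·4000 = 0.5886 → θ = 36.05°; offset = 11.8·tan 36.05° = 8.591 m.
Total horizontal offset = 15.327 m.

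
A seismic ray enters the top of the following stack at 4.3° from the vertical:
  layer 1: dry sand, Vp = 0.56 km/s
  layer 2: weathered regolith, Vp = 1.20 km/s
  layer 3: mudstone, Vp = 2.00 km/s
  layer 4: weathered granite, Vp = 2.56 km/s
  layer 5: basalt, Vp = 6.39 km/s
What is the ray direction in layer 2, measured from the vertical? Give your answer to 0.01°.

Ray parameter p = sin 4.3° / 0.56 = 1.3389e-01 s/km.
sin θ_2 = p·V_2 = 1.3389e-01 × 1.20 = 0.1607.
θ_2 = 9.25° from the vertical.

9.25°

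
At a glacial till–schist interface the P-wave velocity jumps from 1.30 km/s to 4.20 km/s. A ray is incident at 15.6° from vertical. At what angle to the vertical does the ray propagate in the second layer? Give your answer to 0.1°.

60.3°

Snell's law: sin θ₂ = (V₂/V₁)·sin θ₁ = (4.20/1.30)·sin 15.6° = 0.8688.
θ₂ = sin⁻¹(0.8688) = 60.32° (from vertical).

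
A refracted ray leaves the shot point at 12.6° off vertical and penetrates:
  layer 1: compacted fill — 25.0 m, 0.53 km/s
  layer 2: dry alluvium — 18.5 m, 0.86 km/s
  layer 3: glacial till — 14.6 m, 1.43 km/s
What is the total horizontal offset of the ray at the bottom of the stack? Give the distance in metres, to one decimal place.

23.2 m

Ray parameter p = sin 12.6° / 0.53 km/s = 4.1159e-01 s/km.
Layer 1: θ = 12.60°; offset = 25.0·tan 12.60° = 5.588 m.
Layer 2: sin θ = p·0.86 = 0.3540 → θ = 20.73°; offset = 18.5·tan 20.73° = 7.002 m.
Layer 3: sin θ = p·1.43 = 0.5886 → θ = 36.06°; offset = 14.6·tan 36.06° = 10.629 m.
Σ offsets = 23.219 m.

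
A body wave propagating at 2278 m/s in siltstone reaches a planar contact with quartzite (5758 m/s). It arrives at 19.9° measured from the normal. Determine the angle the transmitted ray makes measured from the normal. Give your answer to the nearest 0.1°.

59.4°

sin θ₁/V₁ = sin θ₂/V₂ ⇒ sin θ₂ = 5758·sin 19.9°/2278 = 5758·0.3404/2278 = 0.8604.
θ₂ = arcsin 0.8604 = 59.36° from the normal.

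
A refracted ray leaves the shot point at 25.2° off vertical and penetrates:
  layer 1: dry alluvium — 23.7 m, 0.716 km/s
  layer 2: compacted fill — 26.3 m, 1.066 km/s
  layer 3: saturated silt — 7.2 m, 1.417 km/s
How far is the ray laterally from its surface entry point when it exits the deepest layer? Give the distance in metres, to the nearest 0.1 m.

44.0 m

Apply Snell's law at each interface; in layer i the horizontal offset is hᵢ·tan θᵢ.
Layer 1: θ = 25.20°; offset = 23.7·tan 25.20° = 11.152 m.
Layer 2: sin θ = 1.066·sin 25.2°/0.716 = 0.6339, θ = 39.34°; offset = 26.3·tan 39.34° = 21.556 m.
Layer 3: sin θ = 1.417·sin 25.2°/0.716 = 0.8426, θ = 57.42°; offset = 7.2·tan 57.42° = 11.267 m.
Σ offsets = 43.976 m.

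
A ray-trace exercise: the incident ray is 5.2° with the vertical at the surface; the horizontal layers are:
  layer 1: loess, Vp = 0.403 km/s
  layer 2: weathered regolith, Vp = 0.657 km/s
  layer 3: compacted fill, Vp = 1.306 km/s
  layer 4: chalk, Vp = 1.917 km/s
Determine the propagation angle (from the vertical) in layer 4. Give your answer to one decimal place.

25.5°

Ray parameter p = sin 5.2° / 0.403 = 2.2489e-01 s/km.
sin θ_4 = p·V_4 = 2.2489e-01 × 1.917 = 0.4311.
θ_4 = 25.54° from the vertical.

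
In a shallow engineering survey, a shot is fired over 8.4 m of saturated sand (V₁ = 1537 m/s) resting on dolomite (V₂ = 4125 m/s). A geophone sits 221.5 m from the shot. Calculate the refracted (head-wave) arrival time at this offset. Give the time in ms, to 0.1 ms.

t = x/V₂ + 2h·√(V₂²−V₁²)/(V₁V₂).
√(V₂²−V₁²) = √(4125²−1537²) = 3828.0 m/s; delay term = 2·8.4·3828.0/(1537·4125) = 0.01014 s.
t = 221.5/4125 + 0.01014 = 0.06384 s.

63.8 ms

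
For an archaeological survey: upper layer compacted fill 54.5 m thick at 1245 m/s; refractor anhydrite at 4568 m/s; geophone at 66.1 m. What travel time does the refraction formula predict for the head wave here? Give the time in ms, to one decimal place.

θ_c = arcsin(V₁/V₂) = arcsin(1245/4568) = 15.82°, cos θ_c = 0.9621.
Intercept time tᵢ = 2h cos θ_c / V₁ = 2·54.5·0.9621/1245 = 0.08424 s.
t = x/V₂ + tᵢ = 66.1/4568 + 0.08424 = 0.09871 s.

98.7 ms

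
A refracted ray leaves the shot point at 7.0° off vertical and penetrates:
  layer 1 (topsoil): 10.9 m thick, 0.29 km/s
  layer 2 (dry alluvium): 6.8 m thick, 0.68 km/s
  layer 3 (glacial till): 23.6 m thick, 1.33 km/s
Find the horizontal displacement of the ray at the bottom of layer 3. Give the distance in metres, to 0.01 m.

19.27 m

Apply Snell's law at each interface; in layer i the horizontal offset is hᵢ·tan θᵢ.
Layer 1: θ = 7.00°; offset = 10.9·tan 7.00° = 1.3384 m.
Layer 2: sin θ = 0.68·sin 7.0°/0.29 = 0.2858, θ = 16.60°; offset = 6.8·tan 16.60° = 2.0277 m.
Layer 3: sin θ = 1.33·sin 7.0°/0.29 = 0.5589, θ = 33.98°; offset = 23.6·tan 33.98° = 15.9070 m.
Total horizontal offset = 19.2731 m.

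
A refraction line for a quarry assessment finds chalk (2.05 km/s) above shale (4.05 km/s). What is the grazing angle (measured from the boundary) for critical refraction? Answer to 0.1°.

59.6°

At critical incidence the refracted ray runs along the interface (θ₂ = 90°), so sin θ_c = V₁/V₂.
θ_c = arcsin(2.05/4.05) = arcsin 0.5062 = 30.41°.
Measured from the interface: 90° − 30.41° = 59.59°.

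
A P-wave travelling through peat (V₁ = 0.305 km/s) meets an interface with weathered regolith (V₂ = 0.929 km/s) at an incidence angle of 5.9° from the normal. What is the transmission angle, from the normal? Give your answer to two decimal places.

Snell's law: sin θ₂ = (V₂/V₁)·sin θ₁ = (0.929/0.305)·sin 5.9° = 0.3131.
θ₂ = arcsin 0.3131 = 18.25° from the normal.

18.25°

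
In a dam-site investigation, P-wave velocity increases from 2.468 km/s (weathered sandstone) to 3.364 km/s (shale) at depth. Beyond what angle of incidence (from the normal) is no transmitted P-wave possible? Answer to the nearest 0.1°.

47.2°

Critical incidence: sin θ_c = V₁/V₂ = 2.468/3.364 = 0.7337.
θ_c = arcsin 0.7337 = 47.19°.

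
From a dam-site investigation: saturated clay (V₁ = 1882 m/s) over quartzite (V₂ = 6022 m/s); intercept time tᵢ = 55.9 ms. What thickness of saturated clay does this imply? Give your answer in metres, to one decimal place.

h = tᵢ·V₁·V₂ / (2·√(V₂²−V₁²)).
√(V₂²−V₁²) = √(6022² − 1882²) = 5720.4 m/s.
h = 0.0559 s × 1882 × 6022 / (2 × 5720.4) = 55.38 m.

55.4 m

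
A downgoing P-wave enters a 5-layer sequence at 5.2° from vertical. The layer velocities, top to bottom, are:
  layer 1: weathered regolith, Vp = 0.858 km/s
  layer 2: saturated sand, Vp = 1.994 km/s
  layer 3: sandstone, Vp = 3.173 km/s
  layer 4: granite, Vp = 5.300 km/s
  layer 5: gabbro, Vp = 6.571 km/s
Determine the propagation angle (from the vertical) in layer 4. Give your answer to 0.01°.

Ray parameter p = sin 5.2° / 0.858 = 1.0563e-01 s/km.
sin θ_4 = p·V_4 = 1.0563e-01 × 5.300 = 0.5599.
θ_4 = 34.05° from the vertical.

34.05°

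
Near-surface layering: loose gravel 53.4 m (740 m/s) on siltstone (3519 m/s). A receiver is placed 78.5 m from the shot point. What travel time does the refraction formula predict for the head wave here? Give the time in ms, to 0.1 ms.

163.4 ms

t = x/V₂ + 2h·√(V₂²−V₁²)/(V₁V₂).
√(V₂²−V₁²) = √(3519²−740²) = 3440.3 m/s; delay term = 2·53.4·3440.3/(740·3519) = 0.14110 s.
t = 78.5/3519 + 0.14110 = 0.16340 s.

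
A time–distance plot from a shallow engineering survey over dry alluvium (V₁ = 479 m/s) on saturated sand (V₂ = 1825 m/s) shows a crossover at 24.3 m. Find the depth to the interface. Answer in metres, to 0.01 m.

9.29 m

x_cross = 2h·√((V₂+V₁)/(V₂−V₁)) → h = x_cross / (2·√((V₂+V₁)/(V₂−V₁))).
√((V₂+V₁)/(V₂−V₁)) = √((1825+479)/(1825−479)) = 1.3083.
h = 24.3 / (2·1.3083) = 9.29 m.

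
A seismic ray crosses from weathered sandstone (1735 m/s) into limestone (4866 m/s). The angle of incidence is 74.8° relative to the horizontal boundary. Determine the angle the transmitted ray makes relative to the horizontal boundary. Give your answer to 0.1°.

Angle from the normal: 90° − 74.8° = 15.2°.
Snell's law: sin θ₂ = (V₂/V₁)·sin θ₁ = (4866/1735)·sin 15.2° = 0.7353.
θ₂ = sin⁻¹(0.7353) = 47.34° (from vertical).
From the interface: 90° − 47.34° = 42.66°.

42.7°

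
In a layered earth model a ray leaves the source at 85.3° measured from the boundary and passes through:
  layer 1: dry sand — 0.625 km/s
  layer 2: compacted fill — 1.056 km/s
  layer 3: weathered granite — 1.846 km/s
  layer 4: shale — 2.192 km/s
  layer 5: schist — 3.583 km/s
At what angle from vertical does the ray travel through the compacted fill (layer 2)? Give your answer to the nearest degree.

From the normal: θ₁ = 90° − 85.3° = 4.7°.
Snell's law across each interface conserves sin θ / V, so sin θ_2 = V_2·sin θ₁/V₁.
sin θ_2 = 1.056 × sin 4.7° / 0.625 = 0.1384.
θ_2 = 7.96° from the vertical.

8°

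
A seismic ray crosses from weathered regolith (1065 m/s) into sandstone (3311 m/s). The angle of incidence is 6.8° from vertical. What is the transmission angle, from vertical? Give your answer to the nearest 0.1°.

21.6°

sin θ₁/V₁ = sin θ₂/V₂ ⇒ sin θ₂ = 3311·sin 6.8°/1065 = 3311·0.1184/1065 = 0.3681.
θ₂ = sin⁻¹(0.3681) = 21.60° (from vertical).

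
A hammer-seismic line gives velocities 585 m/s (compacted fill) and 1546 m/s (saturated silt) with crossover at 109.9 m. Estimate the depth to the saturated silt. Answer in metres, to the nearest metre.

x_cross = 2h·√((V₂+V₁)/(V₂−V₁)) → h = x_cross / (2·√((V₂+V₁)/(V₂−V₁))).
√((V₂+V₁)/(V₂−V₁)) = √((1546+585)/(1546−585)) = 1.4891.
h = 109.9 / (2·1.4891) = 36.90 m.

37 m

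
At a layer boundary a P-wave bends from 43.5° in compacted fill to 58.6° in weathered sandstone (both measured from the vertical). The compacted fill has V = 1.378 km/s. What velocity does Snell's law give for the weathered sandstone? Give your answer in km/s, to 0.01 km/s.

1.71 km/s

Snell's law: sin 43.5°/V₁ = sin 58.6°/V₂.
V₂ = V₁·sin 58.6°/sin 43.5° = 1.378 × 1.2400 = 1.71 km/s.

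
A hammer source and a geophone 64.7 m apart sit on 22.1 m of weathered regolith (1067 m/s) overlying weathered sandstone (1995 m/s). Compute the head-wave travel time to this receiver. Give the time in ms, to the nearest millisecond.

67 ms

t = x/V₂ + 2h·√(V₂²−V₁²)/(V₁V₂).
√(V₂²−V₁²) = √(1995²−1067²) = 1685.7 m/s; delay term = 2·22.1·1685.7/(1067·1995) = 0.03500 s.
t = 64.7/1995 + 0.03500 = 0.06743 s.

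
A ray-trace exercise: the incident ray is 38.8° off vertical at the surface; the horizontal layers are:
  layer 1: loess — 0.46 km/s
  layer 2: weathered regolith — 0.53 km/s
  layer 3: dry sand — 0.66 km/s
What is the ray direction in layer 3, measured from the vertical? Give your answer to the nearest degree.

Snell's law across each interface conserves sin θ / V, so sin θ_3 = V_3·sin θ₁/V₁.
sin θ_3 = 0.66 × sin 38.8° / 0.46 = 0.8990.
θ_3 = 64.03° from the vertical.

64°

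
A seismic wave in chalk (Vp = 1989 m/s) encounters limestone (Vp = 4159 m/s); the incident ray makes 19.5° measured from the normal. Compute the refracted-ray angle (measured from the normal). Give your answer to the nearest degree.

Snell's law: sin θ₂ = (V₂/V₁)·sin θ₁ = (4159/1989)·sin 19.5° = 0.6980.
θ₂ = arcsin 0.6980 = 44.27° from the normal.

44°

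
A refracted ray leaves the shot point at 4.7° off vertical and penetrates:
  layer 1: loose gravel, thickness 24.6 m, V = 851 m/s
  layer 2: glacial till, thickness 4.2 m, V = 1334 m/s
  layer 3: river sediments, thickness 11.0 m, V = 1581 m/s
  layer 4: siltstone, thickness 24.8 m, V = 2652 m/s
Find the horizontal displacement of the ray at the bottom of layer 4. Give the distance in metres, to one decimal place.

10.8 m

Apply Snell's law at each interface; in layer i the horizontal offset is hᵢ·tan θᵢ.
Layer 1: θ = 4.70°; offset = 24.6·tan 4.70° = 2.022 m.
Layer 2: sin θ = 1334·sin 4.7°/851 = 0.1284, θ = 7.38°; offset = 4.2·tan 7.38° = 0.544 m.
Layer 3: sin θ = 1581·sin 4.7°/851 = 0.1522, θ = 8.76°; offset = 11.0·tan 8.76° = 1.694 m.
Layer 4: sin θ = 2652·sin 4.7°/851 = 0.2553, θ = 14.79°; offset = 24.8·tan 14.79° = 6.550 m.
Total horizontal offset = 10.810 m.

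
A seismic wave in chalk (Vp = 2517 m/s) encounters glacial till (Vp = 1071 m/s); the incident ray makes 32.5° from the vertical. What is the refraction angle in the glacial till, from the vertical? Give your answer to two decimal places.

13.22°

sin θ₁/V₁ = sin θ₂/V₂ ⇒ sin θ₂ = 1071·sin 32.5°/2517 = 1071·0.5373/2517 = 0.2286.
θ₂ = arcsin 0.2286 = 13.22° from the normal.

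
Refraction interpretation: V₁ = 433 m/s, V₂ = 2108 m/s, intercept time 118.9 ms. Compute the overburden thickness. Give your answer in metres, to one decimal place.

26.3 m

h = tᵢ·V₁·V₂ / (2·√(V₂²−V₁²)).
√(V₂²−V₁²) = √(2108² − 433²) = 2063.0 m/s.
h = 0.1189 s × 433 × 2108 / (2 × 2063.0) = 26.30 m.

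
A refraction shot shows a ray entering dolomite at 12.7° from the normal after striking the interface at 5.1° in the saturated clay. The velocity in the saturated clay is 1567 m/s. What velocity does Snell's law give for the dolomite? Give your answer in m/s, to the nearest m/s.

3875 m/s

sin 5.1° = 0.0889; sin 12.7° = 0.2198.
V₂ = V₁·(sin θ₂/sin θ₁) = 1567·(0.2198/0.0889) = 3875.38 m/s.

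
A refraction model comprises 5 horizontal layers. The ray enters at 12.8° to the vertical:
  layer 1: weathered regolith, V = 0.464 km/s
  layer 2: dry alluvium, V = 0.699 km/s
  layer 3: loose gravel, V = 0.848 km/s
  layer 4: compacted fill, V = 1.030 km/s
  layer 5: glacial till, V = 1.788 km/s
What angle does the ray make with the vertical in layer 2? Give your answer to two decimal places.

19.50°

Ray parameter p = sin 12.8° / 0.464 = 4.7748e-01 s/km.
sin θ_2 = p·V_2 = 4.7748e-01 × 0.699 = 0.3338.
θ_2 = 19.50° from the vertical.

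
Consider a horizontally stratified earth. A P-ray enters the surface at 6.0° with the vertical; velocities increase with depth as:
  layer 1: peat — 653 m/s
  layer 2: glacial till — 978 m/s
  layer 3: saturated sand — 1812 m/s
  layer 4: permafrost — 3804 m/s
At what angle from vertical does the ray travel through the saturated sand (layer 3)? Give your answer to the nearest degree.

17°

Snell's law across each interface conserves sin θ / V, so sin θ_3 = V_3·sin θ₁/V₁.
sin θ_3 = 1812 × sin 6.0° / 653 = 0.2901.
θ_3 = 16.86° from the vertical.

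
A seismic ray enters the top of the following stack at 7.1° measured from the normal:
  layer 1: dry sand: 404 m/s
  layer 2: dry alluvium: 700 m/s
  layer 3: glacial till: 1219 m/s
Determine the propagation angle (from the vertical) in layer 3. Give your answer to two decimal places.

Ray parameter p = sin 7.1° / 404 = 3.0594e-04 s/m.
sin θ_3 = p·V_3 = 3.0594e-04 × 1219 = 0.3729.
θ_3 = arcsin 0.3729 = 21.90°.

21.90°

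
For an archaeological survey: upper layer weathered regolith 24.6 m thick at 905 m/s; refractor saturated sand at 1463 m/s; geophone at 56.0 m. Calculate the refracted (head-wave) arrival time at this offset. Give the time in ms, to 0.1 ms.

81.0 ms

θ_c = arcsin(V₁/V₂) = arcsin(905/1463) = 38.21°, cos θ_c = 0.7857.
Intercept time tᵢ = 2h cos θ_c / V₁ = 2·24.6·0.7857/905 = 0.04271 s.
t = x/V₂ + tᵢ = 56.0/1463 + 0.04271 = 0.08099 s.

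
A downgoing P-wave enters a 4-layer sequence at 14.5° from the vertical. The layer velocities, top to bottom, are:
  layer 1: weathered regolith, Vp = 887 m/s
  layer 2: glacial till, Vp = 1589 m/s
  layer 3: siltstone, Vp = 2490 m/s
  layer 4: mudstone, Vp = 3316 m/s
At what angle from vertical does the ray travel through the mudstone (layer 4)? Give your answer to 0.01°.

Ray parameter p = sin 14.5° / 887 = 2.8228e-04 s/m.
sin θ_4 = p·V_4 = 2.8228e-04 × 3316 = 0.9360.
θ_4 = arcsin 0.9360 = 69.40°.

69.40°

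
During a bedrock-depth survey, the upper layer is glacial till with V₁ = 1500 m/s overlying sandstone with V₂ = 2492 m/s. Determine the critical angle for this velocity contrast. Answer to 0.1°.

Critical incidence: sin θ_c = V₁/V₂ = 1500/2492 = 0.6019.
θ_c = arcsin 0.6019 = 37.01°.

37.0°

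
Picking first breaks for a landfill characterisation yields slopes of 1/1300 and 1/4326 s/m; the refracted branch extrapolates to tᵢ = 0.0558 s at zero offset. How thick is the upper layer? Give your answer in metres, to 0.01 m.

h = tᵢ·V₁·V₂ / (2·√(V₂²−V₁²)).
√(V₂²−V₁²) = √(4326² − 1300²) = 4126.0 m/s.
h = 0.0558 s × 1300 × 4326 / (2 × 4126.0) = 38.03 m.

38.03 m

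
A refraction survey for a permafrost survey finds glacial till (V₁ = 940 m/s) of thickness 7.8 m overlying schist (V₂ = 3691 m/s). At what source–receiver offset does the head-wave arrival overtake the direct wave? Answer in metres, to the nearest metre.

20 m

x_cross = 2h·√((V₂+V₁)/(V₂−V₁)).
(V₂+V₁)/(V₂−V₁) = (3691+940)/(3691−940) = 1.6834; √ = 1.2975.
x_cross = 2·7.8·1.2975 = 20.24 m.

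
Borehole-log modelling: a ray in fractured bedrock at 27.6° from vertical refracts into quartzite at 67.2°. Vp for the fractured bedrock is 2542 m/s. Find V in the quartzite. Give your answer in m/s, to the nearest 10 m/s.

Snell's law: sin 27.6°/V₁ = sin 67.2°/V₂.
V₂ = V₁·sin 67.2°/sin 27.6° = 2542 × 1.9898 = 5058.05 m/s.

5060 m/s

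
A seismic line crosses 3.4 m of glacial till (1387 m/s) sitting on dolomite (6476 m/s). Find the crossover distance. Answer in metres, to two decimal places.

θ_c = arcsin(1387/6476) = 12.37°, so cos θ_c = 0.9768 and tᵢ = 2h cos θ_c/V₁ = 0.0048 s.
At crossover x/V₁ = x/V₂ + tᵢ ⇒ x = tᵢ/(1/V₁ − 1/V₂) = 0.00479/(7.2098e-04 − 1.5442e-04) = 8.45 m.

8.45 m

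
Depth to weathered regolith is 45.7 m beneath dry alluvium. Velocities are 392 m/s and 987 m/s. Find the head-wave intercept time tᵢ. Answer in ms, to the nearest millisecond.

θ_c = arcsin(V₁/V₂) = arcsin(392/987) = 23.40°; cos θ_c = 0.9177.
tᵢ = 2h·cos θ_c / V₁ = 2·45.7·0.9177 / 392 = 0.21399 s.

214 ms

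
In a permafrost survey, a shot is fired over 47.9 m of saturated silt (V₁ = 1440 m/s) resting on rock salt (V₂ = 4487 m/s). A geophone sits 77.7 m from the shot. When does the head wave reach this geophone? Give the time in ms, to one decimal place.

80.3 ms

t = x/V₂ + 2h·√(V₂²−V₁²)/(V₁V₂).
√(V₂²−V₁²) = √(4487²−1440²) = 4249.7 m/s; delay term = 2·47.9·4249.7/(1440·4487) = 0.06301 s.
t = 77.7/4487 + 0.06301 = 0.08033 s.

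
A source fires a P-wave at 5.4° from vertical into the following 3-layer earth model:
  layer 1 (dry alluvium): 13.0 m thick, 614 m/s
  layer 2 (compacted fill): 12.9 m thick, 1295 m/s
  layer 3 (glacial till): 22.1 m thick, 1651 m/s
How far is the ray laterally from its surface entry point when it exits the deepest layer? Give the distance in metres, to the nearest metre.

Apply Snell's law at each interface; in layer i the horizontal offset is hᵢ·tan θᵢ.
Layer 1: θ = 5.40°; offset = 13.0·tan 5.40° = 1.229 m.
Layer 2: sin θ = 1295·sin 5.4°/614 = 0.1985, θ = 11.45°; offset = 12.9·tan 11.45° = 2.612 m.
Layer 3: sin θ = 1651·sin 5.4°/614 = 0.2531, θ = 14.66°; offset = 22.1·tan 14.66° = 5.781 m.
Summing the layer offsets gives 9.622 m.

10 m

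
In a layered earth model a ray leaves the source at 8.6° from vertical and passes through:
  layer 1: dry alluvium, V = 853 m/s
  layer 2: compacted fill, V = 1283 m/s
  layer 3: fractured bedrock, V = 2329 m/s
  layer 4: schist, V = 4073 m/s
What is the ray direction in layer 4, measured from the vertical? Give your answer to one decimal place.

Ray parameter p = sin 8.6° / 853 = 1.7531e-04 s/m.
sin θ_4 = p·V_4 = 1.7531e-04 × 4073 = 0.7140.
θ_4 = arcsin 0.7140 = 45.56°.

45.6°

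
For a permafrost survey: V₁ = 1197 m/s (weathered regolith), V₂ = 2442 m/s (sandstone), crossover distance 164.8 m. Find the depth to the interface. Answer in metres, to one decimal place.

x_cross = 2h·√((V₂+V₁)/(V₂−V₁)) → h = x_cross / (2·√((V₂+V₁)/(V₂−V₁))).
√((V₂+V₁)/(V₂−V₁)) = √((2442+1197)/(2442−1197)) = 1.7096.
h = 164.8 / (2·1.7096) = 48.20 m.

48.2 m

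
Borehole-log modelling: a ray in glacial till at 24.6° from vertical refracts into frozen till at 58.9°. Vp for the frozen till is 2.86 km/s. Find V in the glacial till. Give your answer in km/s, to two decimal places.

sin 24.6° = 0.4163; sin 58.9° = 0.8563.
V₁ = V₂·(sin θ₁/sin θ₂) = 2.86·(0.4163/0.8563) = 1.39 km/s.

1.39 km/s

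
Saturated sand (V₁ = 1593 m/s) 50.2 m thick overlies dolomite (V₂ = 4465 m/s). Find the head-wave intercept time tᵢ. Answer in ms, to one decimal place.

θ_c = arcsin(V₁/V₂) = arcsin(1593/4465) = 20.90°; cos θ_c = 0.9342.
tᵢ = 2h·cos θ_c / V₁ = 2·50.2·0.9342 / 1593 = 0.05888 s.

58.9 ms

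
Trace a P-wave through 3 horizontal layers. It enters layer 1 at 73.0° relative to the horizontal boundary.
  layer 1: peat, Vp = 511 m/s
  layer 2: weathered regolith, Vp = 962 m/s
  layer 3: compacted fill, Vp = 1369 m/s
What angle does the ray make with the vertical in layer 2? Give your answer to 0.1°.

33.4°

From the normal: θ₁ = 90° − 73.0° = 17.0°.
Ray parameter p = sin 17.0° / 511 = 5.7216e-04 s/m.
sin θ_2 = p·V_2 = 5.7216e-04 × 962 = 0.5504.
θ_2 = 33.40° from the vertical.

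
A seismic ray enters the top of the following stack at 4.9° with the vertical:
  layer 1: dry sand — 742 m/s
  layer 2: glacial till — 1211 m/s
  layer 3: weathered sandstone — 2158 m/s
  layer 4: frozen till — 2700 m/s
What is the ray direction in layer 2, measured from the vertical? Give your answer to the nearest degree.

8°

Snell's law across each interface conserves sin θ / V, so sin θ_2 = V_2·sin θ₁/V₁.
sin θ_2 = 1211 × sin 4.9° / 742 = 0.1394.
θ_2 = arcsin 0.1394 = 8.01°.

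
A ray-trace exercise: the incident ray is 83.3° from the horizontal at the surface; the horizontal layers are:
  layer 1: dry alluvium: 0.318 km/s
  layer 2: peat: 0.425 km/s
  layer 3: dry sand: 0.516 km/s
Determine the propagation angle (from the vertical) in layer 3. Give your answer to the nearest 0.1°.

From the normal: θ₁ = 90° − 83.3° = 6.7°.
Snell's law across each interface conserves sin θ / V, so sin θ_3 = V_3·sin θ₁/V₁.
sin θ_3 = 0.516 × sin 6.7° / 0.318 = 0.1893.
θ_3 = 10.91° from the vertical.

10.9°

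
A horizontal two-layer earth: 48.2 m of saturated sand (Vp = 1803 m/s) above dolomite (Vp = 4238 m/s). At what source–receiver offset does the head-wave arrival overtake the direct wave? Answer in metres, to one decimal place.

θ_c = arcsin(1803/4238) = 25.18°, so cos θ_c = 0.9050 and tᵢ = 2h cos θ_c/V₁ = 0.0484 s.
At crossover x/V₁ = x/V₂ + tᵢ ⇒ x = tᵢ/(1/V₁ − 1/V₂) = 0.04839/(5.5463e-04 − 2.3596e-04) = 151.84 m.

151.8 m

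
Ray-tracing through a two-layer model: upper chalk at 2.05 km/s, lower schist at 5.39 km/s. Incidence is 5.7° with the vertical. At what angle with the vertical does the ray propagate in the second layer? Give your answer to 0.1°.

15.1°

Snell's law: sin θ₂ = (V₂/V₁)·sin θ₁ = (5.39/2.05)·sin 5.7° = 0.2611.
θ₂ = arcsin 0.2611 = 15.14° from the normal.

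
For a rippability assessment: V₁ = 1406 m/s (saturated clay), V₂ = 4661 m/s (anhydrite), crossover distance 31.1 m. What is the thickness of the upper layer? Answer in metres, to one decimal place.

11.4 m

x_cross = 2h·√((V₂+V₁)/(V₂−V₁)) → h = x_cross / (2·√((V₂+V₁)/(V₂−V₁))).
√((V₂+V₁)/(V₂−V₁)) = √((4661+1406)/(4661−1406)) = 1.3652.
h = 31.1 / (2·1.3652) = 11.39 m.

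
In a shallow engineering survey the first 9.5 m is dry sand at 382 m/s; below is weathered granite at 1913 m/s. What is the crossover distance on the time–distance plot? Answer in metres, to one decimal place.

23.3 m

θ_c = arcsin(382/1913) = 11.52°, so cos θ_c = 0.9799 and tᵢ = 2h cos θ_c/V₁ = 0.0487 s.
At crossover x/V₁ = x/V₂ + tᵢ ⇒ x = tᵢ/(1/V₁ − 1/V₂) = 0.04874/(2.6178e-03 − 5.2274e-04) = 23.26 m.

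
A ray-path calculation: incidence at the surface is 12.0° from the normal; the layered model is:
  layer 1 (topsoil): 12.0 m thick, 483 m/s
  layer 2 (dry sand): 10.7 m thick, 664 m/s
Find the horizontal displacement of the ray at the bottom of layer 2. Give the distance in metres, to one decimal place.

5.7 m

Apply Snell's law at each interface; in layer i the horizontal offset is hᵢ·tan θᵢ.
Layer 1: θ = 12.00°; offset = 12.0·tan 12.00° = 2.551 m.
Layer 2: sin θ = 664·sin 12.0°/483 = 0.2858, θ = 16.61°; offset = 10.7·tan 16.61° = 3.191 m.
Σ offsets = 5.742 m.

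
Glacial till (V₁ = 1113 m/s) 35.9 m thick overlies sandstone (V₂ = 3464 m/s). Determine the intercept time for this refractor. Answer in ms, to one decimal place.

61.1 ms

θ_c = arcsin(V₁/V₂) = arcsin(1113/3464) = 18.74°; cos θ_c = 0.9470.
tᵢ = 2h·cos θ_c / V₁ = 2·35.9·0.9470 / 1113 = 0.06109 s.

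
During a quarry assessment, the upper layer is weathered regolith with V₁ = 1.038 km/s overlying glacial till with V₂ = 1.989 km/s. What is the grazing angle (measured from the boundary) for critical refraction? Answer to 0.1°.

58.5°

At critical incidence the refracted ray runs along the interface (θ₂ = 90°), so sin θ_c = V₁/V₂.
θ_c = arcsin(1.038/1.989) = arcsin 0.5219 = 31.46°.
Measured from the interface: 90° − 31.46° = 58.54°.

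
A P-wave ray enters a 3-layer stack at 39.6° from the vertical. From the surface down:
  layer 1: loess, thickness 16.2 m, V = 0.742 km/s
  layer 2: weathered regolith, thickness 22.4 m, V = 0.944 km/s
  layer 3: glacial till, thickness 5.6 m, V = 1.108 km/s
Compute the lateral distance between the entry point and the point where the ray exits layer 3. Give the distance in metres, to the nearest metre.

Apply Snell's law at each interface; in layer i the horizontal offset is hᵢ·tan θᵢ.
Layer 1: θ = 39.60°; offset = 16.2·tan 39.60° = 13.402 m.
Layer 2: sin θ = 0.944·sin 39.6°/0.742 = 0.8110, θ = 54.19°; offset = 22.4·tan 54.19° = 31.046 m.
Layer 3: sin θ = 1.108·sin 39.6°/0.742 = 0.9518, θ = 72.15°; offset = 5.6·tan 72.15° = 17.386 m.
Σ offsets = 61.834 m.

62 m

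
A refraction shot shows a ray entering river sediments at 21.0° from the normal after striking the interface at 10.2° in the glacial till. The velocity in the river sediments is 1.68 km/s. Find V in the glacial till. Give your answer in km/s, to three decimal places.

0.830 km/s

Snell's law: sin 10.2°/V₁ = sin 21.0°/V₂.
V₁ = V₂·sin 10.2°/sin 21.0° = 1.68 × 0.4941 = 0.830 km/s.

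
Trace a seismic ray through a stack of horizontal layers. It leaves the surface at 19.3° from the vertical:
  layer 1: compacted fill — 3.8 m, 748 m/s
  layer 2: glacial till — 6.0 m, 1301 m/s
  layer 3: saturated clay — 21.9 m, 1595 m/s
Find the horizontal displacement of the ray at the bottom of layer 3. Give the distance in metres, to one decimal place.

Apply Snell's law at each interface; in layer i the horizontal offset is hᵢ·tan θᵢ.
Layer 1: θ = 19.30°; offset = 3.8·tan 19.30° = 1.331 m.
Layer 2: sin θ = 1301·sin 19.3°/748 = 0.5749, θ = 35.09°; offset = 6.0·tan 35.09° = 4.215 m.
Layer 3: sin θ = 1595·sin 19.3°/748 = 0.7048, θ = 44.81°; offset = 21.9·tan 44.81° = 21.756 m.
Σ offsets = 27.302 m.

27.3 m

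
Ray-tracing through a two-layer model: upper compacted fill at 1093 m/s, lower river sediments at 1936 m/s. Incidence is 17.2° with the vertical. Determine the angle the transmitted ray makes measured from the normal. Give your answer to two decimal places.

31.59°

sin θ₁/V₁ = sin θ₂/V₂ ⇒ sin θ₂ = 1936·sin 17.2°/1093 = 1936·0.2957/1093 = 0.5238.
θ₂ = arcsin 0.5238 = 31.59° from the normal.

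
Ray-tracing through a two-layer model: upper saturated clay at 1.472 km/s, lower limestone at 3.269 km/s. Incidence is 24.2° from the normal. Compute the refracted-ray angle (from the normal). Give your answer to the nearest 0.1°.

sin θ₁/V₁ = sin θ₂/V₂ ⇒ sin θ₂ = 3.269·sin 24.2°/1.472 = 3.269·0.4099/1.472 = 0.9104.
θ₂ = sin⁻¹(0.9104) = 65.55° (from vertical).

65.6°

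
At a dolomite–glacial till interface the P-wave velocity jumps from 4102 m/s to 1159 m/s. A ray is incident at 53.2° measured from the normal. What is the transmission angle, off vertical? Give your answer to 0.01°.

sin θ₁/V₁ = sin θ₂/V₂ ⇒ sin θ₂ = 1159·sin 53.2°/4102 = 1159·0.8007/4102 = 0.2262.
θ₂ = arcsin 0.2262 = 13.08° from the normal.

13.08°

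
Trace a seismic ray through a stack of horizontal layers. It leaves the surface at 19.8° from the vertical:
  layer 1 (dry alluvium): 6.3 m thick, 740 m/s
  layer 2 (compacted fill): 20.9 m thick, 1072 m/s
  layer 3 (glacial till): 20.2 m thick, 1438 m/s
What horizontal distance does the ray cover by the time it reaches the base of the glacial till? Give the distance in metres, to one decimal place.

31.7 m

Apply Snell's law at each interface; in layer i the horizontal offset is hᵢ·tan θᵢ.
Layer 1: θ = 19.80°; offset = 6.3·tan 19.80° = 2.268 m.
Layer 2: sin θ = 1072·sin 19.8°/740 = 0.4907, θ = 29.39°; offset = 20.9·tan 29.39° = 11.770 m.
Layer 3: sin θ = 1438·sin 19.8°/740 = 0.6583, θ = 41.17°; offset = 20.2·tan 41.17° = 17.663 m.
Σ offsets = 31.702 m.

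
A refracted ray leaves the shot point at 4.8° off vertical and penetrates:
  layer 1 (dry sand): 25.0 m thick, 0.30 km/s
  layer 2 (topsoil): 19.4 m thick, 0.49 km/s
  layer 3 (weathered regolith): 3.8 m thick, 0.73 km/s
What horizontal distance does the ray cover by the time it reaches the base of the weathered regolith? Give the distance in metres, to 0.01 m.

5.57 m

Apply Snell's law at each interface; in layer i the horizontal offset is hᵢ·tan θᵢ.
Layer 1: θ = 4.80°; offset = 25.0·tan 4.80° = 2.0993 m.
Layer 2: sin θ = 0.49·sin 4.8°/0.30 = 0.1367, θ = 7.86°; offset = 19.4·tan 7.86° = 2.6766 m.
Layer 3: sin θ = 0.73·sin 4.8°/0.30 = 0.2036, θ = 11.75°; offset = 3.8·tan 11.75° = 0.7903 m.
Summing the layer offsets gives 5.5662 m.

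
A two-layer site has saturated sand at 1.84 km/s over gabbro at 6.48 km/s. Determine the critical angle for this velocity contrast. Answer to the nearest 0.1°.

16.5°

Critical incidence: sin θ_c = V₁/V₂ = 1.84/6.48 = 0.2840.
θ_c = arcsin 0.2840 = 16.50°.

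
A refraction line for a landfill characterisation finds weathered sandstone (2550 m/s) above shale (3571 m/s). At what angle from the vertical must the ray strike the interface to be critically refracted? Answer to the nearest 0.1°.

At critical incidence the refracted ray runs along the interface (θ₂ = 90°), so sin θ_c = V₁/V₂.
θ_c = arcsin(2550/3571) = arcsin 0.7141 = 45.57°.

45.6°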